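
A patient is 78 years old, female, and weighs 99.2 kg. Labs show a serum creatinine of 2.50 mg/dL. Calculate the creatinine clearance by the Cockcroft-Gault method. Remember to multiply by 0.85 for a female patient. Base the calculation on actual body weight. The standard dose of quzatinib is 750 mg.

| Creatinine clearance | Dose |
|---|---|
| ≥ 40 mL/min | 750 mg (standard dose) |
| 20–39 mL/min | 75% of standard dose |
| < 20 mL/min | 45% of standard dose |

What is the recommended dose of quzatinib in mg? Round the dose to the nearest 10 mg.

560 mg

CrCl = (140 − 78) × 99.2 / (72 × 2.5) × 0.85 = 6150.4 / 180.00 × 0.85 ≈ 29.0 mL/min
CrCl ≈ 29 mL/min → bracket 20–39 mL/min.
75% of 750 mg = 562.5 mg → 560 mg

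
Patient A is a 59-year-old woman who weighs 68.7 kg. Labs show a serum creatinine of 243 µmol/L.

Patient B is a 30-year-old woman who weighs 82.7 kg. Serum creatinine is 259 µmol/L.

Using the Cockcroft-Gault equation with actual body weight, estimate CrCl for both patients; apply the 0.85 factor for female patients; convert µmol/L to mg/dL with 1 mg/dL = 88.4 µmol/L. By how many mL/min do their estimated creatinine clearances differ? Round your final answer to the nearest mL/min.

13 mL/min

Patient A: SCr = 243 / 88.4 = 2.749 mg/dL
Patient A: CrCl = (140 − 59) × 68.7 / (72 × 2.749) × 0.85 = 5564.7 / 197.93 × 0.85 ≈ 23.9 mL/min
Patient B: SCr = 259 / 88.4 = 2.93 mg/dL
Patient B: CrCl = (140 − 30) × 82.7 / (72 × 2.93) × 0.85 = 9097.0 / 210.96 × 0.85 ≈ 36.7 mL/min
|23.9 − 36.7| = 12.8 mL/min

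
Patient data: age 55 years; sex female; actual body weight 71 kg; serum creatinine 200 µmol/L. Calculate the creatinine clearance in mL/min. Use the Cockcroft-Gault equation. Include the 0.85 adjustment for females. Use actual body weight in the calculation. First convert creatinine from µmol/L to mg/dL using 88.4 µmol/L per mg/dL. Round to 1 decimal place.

31.5 mL/min

SCr = 200 / 88.4 = 2.262 mg/dL
CrCl = (140 − 55) × 71 / (72 × 2.262) × 0.85 = 6035.0 / 162.86 × 0.85 ≈ 31.5 mL/min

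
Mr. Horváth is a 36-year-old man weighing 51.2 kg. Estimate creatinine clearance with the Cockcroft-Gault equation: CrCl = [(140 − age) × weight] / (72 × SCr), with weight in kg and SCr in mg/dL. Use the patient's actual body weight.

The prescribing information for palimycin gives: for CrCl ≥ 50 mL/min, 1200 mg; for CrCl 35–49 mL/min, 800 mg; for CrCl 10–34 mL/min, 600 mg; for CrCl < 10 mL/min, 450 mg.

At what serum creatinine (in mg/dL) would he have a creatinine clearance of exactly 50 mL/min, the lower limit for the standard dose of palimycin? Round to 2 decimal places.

Standard dose requires CrCl ≥ 50 mL/min.
Set (140 − 36) × 51.2 / (72 × SCr) = 50
SCr = (140 − 36) × 51.2 / (72 × 50) = 1.479 mg/dL

1.48 mg/dL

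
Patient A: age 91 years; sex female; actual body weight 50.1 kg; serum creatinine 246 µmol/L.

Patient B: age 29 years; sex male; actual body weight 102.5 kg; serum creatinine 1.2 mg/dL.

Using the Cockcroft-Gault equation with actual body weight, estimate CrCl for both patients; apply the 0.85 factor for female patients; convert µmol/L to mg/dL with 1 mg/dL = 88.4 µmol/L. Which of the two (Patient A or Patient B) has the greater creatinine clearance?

Patient A: SCr = 246 / 88.4 = 2.783 mg/dL
Patient A: CrCl = (140 − 91) × 50.1 / (72 × 2.783) × 0.85 = 2454.9 / 200.38 × 0.85 ≈ 10.4 mL/min
Patient B: CrCl = (140 − 29) × 102.5 / (72 × 1.2) = 11377.5 / 86.40 ≈ 131.7 mL/min
10.4 vs 131.7 mL/min → Patient B is higher.

Patient B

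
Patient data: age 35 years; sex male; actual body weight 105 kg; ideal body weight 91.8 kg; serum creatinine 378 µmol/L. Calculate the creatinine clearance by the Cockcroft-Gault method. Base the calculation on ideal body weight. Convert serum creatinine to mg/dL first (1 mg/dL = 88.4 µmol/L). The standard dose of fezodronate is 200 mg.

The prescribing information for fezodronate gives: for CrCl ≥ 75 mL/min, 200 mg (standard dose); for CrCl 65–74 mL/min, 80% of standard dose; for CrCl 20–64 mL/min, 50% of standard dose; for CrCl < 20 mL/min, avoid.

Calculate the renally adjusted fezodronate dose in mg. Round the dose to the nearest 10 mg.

SCr = 378 / 88.4 = 4.276 mg/dL
CrCl = (140 − 35) × 91.8 / (72 × 4.276) = 9639.0 / 307.87 ≈ 31.3 mL/min
CrCl ≈ 31 mL/min → bracket 20–64 mL/min.
50% of 200 mg = 100 mg

100 mg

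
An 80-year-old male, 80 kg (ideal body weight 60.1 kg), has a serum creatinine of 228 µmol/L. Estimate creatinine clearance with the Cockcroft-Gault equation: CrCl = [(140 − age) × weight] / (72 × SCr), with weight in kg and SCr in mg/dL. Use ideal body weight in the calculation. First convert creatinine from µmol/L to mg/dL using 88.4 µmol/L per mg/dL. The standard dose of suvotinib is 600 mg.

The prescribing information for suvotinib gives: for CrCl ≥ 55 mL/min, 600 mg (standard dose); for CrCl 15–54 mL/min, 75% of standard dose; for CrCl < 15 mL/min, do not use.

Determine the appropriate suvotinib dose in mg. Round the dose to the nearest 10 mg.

450 mg

SCr = 228 / 88.4 = 2.579 mg/dL
CrCl = (140 − 80) × 60.1 / (72 × 2.579) = 3606.0 / 185.69 ≈ 19.4 mL/min
CrCl ≈ 19 mL/min → bracket 15–54 mL/min.
75% of 600 mg = 450 mg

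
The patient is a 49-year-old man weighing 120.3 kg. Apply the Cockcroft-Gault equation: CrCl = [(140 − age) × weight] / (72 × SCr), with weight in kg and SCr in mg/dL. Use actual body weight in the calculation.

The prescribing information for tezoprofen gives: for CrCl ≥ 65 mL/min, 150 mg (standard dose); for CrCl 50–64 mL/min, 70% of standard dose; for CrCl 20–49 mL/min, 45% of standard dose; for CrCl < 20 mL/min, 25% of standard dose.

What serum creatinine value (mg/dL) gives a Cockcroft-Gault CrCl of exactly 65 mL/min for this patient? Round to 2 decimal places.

Standard dose requires CrCl ≥ 65 mL/min.
Set (140 − 49) × 120.3 / (72 × SCr) = 65
SCr = (140 − 49) × 120.3 / (72 × 65) = 2.339 mg/dL

2.34 mg/dL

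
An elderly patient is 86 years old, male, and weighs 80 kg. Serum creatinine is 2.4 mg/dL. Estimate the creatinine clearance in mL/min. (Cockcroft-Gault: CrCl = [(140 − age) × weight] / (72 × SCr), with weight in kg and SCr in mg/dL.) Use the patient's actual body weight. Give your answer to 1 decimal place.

25.0 mL/min

CrCl = (140 − 86) × 80 / (72 × 2.4) = 4320.0 / 172.80 ≈ 25.0 mL/min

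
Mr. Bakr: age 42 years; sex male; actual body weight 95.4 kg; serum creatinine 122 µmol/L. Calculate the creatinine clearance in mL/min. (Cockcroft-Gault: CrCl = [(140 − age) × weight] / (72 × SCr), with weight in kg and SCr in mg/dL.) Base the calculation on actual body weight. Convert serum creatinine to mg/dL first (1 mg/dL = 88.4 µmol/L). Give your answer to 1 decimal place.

SCr = 122 / 88.4 = 1.38 mg/dL
CrCl = (140 − 42) × 95.4 / (72 × 1.38) = 9349.2 / 99.36 ≈ 94.1 mL/min

94.1 mL/min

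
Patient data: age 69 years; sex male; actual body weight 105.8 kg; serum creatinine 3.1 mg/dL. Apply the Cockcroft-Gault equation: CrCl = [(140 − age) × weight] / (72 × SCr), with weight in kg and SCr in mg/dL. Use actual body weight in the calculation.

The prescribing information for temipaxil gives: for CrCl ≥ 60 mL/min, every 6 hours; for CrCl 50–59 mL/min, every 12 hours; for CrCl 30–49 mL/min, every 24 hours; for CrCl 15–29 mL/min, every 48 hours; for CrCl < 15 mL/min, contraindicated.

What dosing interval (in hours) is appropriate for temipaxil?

CrCl = (140 − 69) × 105.8 / (72 × 3.1) = 7511.8 / 223.20 ≈ 33.7 mL/min
CrCl ≈ 34 mL/min → bracket 30–49 mL/min → every 24 hours.

every 24 hours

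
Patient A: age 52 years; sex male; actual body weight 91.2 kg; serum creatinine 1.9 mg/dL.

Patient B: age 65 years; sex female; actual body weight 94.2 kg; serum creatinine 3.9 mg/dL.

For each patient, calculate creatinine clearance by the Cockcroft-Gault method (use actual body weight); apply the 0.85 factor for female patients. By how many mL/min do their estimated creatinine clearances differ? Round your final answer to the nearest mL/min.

37 mL/min

Patient A: CrCl = (140 − 52) × 91.2 / (72 × 1.9) = 8025.6 / 136.80 ≈ 58.7 mL/min
Patient B: CrCl = (140 − 65) × 94.2 / (72 × 3.9) × 0.85 = 7065.0 / 280.80 × 0.85 ≈ 21.4 mL/min
|58.7 − 21.4| = 37.3 mL/min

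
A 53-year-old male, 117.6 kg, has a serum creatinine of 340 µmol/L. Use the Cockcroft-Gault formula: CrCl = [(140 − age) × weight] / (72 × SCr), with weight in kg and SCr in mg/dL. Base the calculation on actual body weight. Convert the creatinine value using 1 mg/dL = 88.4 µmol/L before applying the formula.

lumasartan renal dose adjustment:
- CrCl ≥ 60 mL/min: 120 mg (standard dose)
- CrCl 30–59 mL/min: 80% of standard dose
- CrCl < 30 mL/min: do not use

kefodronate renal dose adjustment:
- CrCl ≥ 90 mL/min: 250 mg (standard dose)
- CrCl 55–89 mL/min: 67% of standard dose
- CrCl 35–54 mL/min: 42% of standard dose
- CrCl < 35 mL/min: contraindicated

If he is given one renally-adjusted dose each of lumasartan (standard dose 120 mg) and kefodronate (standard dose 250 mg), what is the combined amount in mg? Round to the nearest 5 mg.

200 mg

SCr = 340 / 88.4 = 3.846 mg/dL
CrCl = (140 − 53) × 117.6 / (72 × 3.846) = 10231.2 / 276.91 ≈ 36.9 mL/min
CrCl ≈ 37 mL/min.
lumasartan: 30–59 mL/min → 80% of 120 mg = 96 mg.
kefodronate: 35–54 mL/min → 42% of 250 mg = 105 mg.
Total = 96 + 105 = 201 mg.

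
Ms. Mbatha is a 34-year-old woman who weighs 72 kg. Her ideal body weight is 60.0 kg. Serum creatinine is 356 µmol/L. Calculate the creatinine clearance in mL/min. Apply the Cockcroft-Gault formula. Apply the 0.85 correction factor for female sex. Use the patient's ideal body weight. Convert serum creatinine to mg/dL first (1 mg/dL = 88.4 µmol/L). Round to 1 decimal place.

SCr = 356 / 88.4 = 4.027 mg/dL
CrCl = (140 − 34) × 60 / (72 × 4.027) × 0.85 = 6360.0 / 289.94 × 0.85 ≈ 18.6 mL/min

18.6 mL/min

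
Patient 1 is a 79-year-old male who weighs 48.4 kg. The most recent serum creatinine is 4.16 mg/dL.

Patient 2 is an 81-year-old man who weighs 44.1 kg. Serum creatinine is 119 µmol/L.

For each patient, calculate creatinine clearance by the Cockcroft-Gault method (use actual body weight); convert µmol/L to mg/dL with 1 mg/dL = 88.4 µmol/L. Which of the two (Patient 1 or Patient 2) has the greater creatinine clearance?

Patient 1: CrCl = (140 − 79) × 48.4 / (72 × 4.16) = 2952.4 / 299.52 ≈ 9.9 mL/min
Patient 2: SCr = 119 / 88.4 = 1.346 mg/dL
Patient 2: CrCl = (140 − 81) × 44.1 / (72 × 1.346) = 2601.9 / 96.91 ≈ 26.8 mL/min
9.9 vs 26.8 mL/min → Patient 2 is higher.

Patient 2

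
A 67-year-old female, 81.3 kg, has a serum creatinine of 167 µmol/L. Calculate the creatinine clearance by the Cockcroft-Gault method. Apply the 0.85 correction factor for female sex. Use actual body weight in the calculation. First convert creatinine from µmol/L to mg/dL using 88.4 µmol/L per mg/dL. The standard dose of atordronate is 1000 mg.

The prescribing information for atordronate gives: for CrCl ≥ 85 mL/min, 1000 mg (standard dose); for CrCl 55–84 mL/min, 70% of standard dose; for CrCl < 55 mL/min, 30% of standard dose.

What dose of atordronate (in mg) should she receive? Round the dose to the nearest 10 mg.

SCr = 167 / 88.4 = 1.889 mg/dL
CrCl = (140 − 67) × 81.3 / (72 × 1.889) × 0.85 = 5934.9 / 136.01 × 0.85 ≈ 37.1 mL/min
CrCl ≈ 37 mL/min → bracket < 55 mL/min.
30% of 1000 mg = 300 mg

300 mg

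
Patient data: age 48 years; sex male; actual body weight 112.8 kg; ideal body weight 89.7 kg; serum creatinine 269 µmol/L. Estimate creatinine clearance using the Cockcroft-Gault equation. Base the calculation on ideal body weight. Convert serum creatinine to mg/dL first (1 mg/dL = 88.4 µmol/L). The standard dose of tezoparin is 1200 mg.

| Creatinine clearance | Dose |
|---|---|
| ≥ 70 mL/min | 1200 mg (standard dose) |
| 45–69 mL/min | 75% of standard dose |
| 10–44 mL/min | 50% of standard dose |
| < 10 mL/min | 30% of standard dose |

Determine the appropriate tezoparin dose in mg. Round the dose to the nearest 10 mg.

SCr = 269 / 88.4 = 3.043 mg/dL
CrCl = (140 − 48) × 89.7 / (72 × 3.043) = 8252.4 / 219.10 ≈ 37.7 mL/min
CrCl ≈ 38 mL/min → bracket 10–44 mL/min.
50% of 1200 mg = 600 mg

600 mg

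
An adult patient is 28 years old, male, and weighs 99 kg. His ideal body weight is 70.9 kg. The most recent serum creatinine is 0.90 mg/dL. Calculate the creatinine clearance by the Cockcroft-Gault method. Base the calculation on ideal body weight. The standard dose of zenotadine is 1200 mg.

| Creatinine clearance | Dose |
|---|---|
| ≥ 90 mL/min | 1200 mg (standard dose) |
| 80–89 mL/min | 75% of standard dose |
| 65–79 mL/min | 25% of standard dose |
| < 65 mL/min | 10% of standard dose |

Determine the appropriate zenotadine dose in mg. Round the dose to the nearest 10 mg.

CrCl = (140 − 28) × 70.9 / (72 × 0.9) = 7940.8 / 64.80 ≈ 122.5 mL/min
CrCl ≈ 123 mL/min → bracket ≥ 90 mL/min.
100% of 1200 mg = 1200 mg

1200 mg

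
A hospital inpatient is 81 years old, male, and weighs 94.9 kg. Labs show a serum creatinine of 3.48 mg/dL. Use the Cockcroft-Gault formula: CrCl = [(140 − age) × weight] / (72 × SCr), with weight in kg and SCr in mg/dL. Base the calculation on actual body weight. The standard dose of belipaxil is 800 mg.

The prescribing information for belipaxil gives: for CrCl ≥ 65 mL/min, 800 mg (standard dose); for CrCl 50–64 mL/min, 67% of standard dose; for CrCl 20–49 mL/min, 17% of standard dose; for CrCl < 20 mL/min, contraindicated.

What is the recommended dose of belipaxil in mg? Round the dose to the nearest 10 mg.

CrCl = (140 − 81) × 94.9 / (72 × 3.48) = 5599.1 / 250.56 ≈ 22.3 mL/min
CrCl ≈ 22 mL/min → bracket 20–49 mL/min.
17% of 800 mg = 136 mg → 140 mg

140 mg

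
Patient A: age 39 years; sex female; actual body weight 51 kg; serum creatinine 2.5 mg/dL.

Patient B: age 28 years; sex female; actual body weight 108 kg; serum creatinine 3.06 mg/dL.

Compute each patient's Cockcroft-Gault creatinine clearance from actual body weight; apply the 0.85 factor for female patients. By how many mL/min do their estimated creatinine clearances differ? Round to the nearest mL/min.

22 mL/min

Patient A: CrCl = (140 − 39) × 51 / (72 × 2.5) × 0.85 = 5151.0 / 180.00 × 0.85 ≈ 24.3 mL/min
Patient B: CrCl = (140 − 28) × 108 / (72 × 3.06) × 0.85 = 12096.0 / 220.32 × 0.85 ≈ 46.7 mL/min
|24.3 − 46.7| = 22.4 mL/min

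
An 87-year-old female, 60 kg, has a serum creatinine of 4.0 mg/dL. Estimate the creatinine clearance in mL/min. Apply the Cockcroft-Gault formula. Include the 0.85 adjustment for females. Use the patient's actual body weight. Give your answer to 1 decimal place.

CrCl = (140 − 87) × 60 / (72 × 4) × 0.85 = 3180.0 / 288.00 × 0.85 ≈ 9.4 mL/min

9.4 mL/min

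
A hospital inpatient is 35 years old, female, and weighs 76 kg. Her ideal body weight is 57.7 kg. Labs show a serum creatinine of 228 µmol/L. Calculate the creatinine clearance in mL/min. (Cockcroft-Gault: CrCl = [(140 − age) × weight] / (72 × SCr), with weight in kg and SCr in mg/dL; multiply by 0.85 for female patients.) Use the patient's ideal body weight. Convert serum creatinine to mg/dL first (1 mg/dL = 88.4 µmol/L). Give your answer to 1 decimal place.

27.7 mL/min

SCr = 228 / 88.4 = 2.579 mg/dL
CrCl = (140 − 35) × 57.7 / (72 × 2.579) × 0.85 = 6058.5 / 185.69 × 0.85 ≈ 27.7 mL/min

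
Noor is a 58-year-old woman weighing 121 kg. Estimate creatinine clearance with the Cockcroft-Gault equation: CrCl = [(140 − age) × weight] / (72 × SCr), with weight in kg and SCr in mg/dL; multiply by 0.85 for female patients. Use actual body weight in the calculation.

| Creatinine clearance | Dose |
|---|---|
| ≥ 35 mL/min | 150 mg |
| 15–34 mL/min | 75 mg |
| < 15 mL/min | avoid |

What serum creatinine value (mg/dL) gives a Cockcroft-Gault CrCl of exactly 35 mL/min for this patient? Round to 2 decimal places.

Standard dose requires CrCl ≥ 35 mL/min.
Set (140 − 58) × 121 × 0.85 / (72 × SCr) = 35
SCr = (140 − 58) × 121 × 0.85 / (72 × 35) = 3.347 mg/dL

3.35 mg/dL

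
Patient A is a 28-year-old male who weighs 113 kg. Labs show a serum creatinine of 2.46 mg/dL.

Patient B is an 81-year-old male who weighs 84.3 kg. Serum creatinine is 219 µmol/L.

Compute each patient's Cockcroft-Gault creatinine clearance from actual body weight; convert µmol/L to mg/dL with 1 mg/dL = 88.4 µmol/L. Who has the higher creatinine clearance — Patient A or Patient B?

Patient A: CrCl = (140 − 28) × 113 / (72 × 2.46) = 12656.0 / 177.12 ≈ 71.5 mL/min
Patient B: SCr = 219 / 88.4 = 2.477 mg/dL
Patient B: CrCl = (140 − 81) × 84.3 / (72 × 2.477) = 4973.7 / 178.34 ≈ 27.9 mL/min
71.5 vs 27.9 mL/min → Patient A is higher.

Patient A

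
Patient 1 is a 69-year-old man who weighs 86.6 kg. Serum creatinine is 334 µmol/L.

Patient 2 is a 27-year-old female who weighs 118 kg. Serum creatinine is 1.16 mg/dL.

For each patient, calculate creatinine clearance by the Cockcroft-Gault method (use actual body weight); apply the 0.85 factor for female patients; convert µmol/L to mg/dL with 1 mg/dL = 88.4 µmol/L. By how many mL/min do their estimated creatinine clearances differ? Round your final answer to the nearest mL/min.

113 mL/min

Patient 1: SCr = 334 / 88.4 = 3.778 mg/dL
Patient 1: CrCl = (140 − 69) × 86.6 / (72 × 3.778) = 6148.6 / 272.02 ≈ 22.6 mL/min
Patient 2: CrCl = (140 − 27) × 118 / (72 × 1.16) × 0.85 = 13334.0 / 83.52 × 0.85 ≈ 135.7 mL/min
|22.6 − 135.7| = 113.1 mL/min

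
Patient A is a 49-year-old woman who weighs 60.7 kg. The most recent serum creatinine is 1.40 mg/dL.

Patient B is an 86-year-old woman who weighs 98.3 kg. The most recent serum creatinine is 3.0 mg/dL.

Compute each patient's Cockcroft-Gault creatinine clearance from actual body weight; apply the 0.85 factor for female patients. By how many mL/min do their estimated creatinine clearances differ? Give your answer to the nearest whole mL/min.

Patient A: CrCl = (140 − 49) × 60.7 / (72 × 1.4) × 0.85 = 5523.7 / 100.80 × 0.85 ≈ 46.6 mL/min
Patient B: CrCl = (140 − 86) × 98.3 / (72 × 3) × 0.85 = 5308.2 / 216.00 × 0.85 ≈ 20.9 mL/min
|46.6 − 20.9| = 25.7 mL/min

26 mL/min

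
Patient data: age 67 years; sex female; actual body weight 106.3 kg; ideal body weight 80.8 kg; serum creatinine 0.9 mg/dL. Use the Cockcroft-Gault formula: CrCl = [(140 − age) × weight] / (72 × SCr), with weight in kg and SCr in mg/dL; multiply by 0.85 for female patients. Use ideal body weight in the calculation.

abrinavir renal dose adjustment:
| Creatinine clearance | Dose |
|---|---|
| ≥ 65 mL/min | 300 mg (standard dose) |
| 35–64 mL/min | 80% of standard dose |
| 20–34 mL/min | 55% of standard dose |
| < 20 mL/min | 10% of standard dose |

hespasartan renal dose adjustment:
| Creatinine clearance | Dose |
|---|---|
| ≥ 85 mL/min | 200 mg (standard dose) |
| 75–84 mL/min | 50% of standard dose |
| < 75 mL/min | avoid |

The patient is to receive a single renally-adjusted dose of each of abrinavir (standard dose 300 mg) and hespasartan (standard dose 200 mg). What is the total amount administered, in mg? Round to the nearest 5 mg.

400 mg

CrCl = (140 − 67) × 80.8 / (72 × 0.9) × 0.85 = 5898.4 / 64.80 × 0.85 ≈ 77.4 mL/min
CrCl ≈ 77 mL/min.
abrinavir: ≥ 65 mL/min → 100% of 300 mg = 300 mg.
hespasartan: 75–84 mL/min → 50% of 200 mg = 100 mg.
Total = 300 + 100 = 400 mg.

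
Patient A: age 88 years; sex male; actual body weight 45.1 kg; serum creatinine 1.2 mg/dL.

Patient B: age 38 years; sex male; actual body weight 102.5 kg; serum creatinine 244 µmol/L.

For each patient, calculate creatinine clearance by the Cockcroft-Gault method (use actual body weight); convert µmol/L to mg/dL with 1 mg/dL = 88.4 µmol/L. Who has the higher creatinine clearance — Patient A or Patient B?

Patient A: CrCl = (140 − 88) × 45.1 / (72 × 1.2) = 2345.2 / 86.40 ≈ 27.1 mL/min
Patient B: SCr = 244 / 88.4 = 2.76 mg/dL
Patient B: CrCl = (140 − 38) × 102.5 / (72 × 2.76) = 10455.0 / 198.72 ≈ 52.6 mL/min
27.1 vs 52.6 mL/min → Patient B is higher.

Patient B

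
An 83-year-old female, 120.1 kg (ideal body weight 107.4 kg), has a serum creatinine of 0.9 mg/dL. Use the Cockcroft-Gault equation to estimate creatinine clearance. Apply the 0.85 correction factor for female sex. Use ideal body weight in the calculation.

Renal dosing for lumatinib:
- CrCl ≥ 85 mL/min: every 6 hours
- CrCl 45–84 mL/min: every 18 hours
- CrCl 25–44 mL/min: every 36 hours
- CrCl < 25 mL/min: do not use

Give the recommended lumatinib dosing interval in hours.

CrCl = (140 − 83) × 107.4 / (72 × 0.9) × 0.85 = 6121.8 / 64.80 × 0.85 ≈ 80.3 mL/min
CrCl ≈ 80 mL/min → bracket 45–84 mL/min → every 18 hours.

every 18 hours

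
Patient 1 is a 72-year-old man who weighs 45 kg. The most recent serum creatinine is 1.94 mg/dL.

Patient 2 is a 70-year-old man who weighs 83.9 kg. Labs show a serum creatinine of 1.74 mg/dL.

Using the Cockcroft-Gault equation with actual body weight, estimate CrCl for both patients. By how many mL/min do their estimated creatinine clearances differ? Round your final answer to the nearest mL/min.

Patient 1: CrCl = (140 − 72) × 45 / (72 × 1.94) = 3060.0 / 139.68 ≈ 21.9 mL/min
Patient 2: CrCl = (140 − 70) × 83.9 / (72 × 1.74) = 5873.0 / 125.28 ≈ 46.9 mL/min
|21.9 − 46.9| = 25.0 mL/min

25 mL/min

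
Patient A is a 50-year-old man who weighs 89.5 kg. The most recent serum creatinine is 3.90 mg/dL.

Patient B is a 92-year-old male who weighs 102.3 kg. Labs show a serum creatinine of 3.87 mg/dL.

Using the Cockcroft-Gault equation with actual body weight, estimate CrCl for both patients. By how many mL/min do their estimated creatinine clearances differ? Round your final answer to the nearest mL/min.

11 mL/min

Patient A: CrCl = (140 − 50) × 89.5 / (72 × 3.9) = 8055.0 / 280.80 ≈ 28.7 mL/min
Patient B: CrCl = (140 − 92) × 102.3 / (72 × 3.87) = 4910.4 / 278.64 ≈ 17.6 mL/min
|28.7 − 17.6| = 11.1 mL/min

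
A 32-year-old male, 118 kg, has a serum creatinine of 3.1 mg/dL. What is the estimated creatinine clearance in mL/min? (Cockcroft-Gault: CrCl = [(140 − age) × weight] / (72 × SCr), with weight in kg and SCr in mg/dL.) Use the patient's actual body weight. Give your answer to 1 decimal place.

CrCl = (140 − 32) × 118 / (72 × 3.1) = 12744.0 / 223.20 ≈ 57.1 mL/min

57.1 mL/min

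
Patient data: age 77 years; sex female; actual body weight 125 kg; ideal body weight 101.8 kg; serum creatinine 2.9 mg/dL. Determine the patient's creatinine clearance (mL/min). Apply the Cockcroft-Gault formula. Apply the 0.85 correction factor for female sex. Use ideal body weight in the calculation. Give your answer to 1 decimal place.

CrCl = (140 − 77) × 101.8 / (72 × 2.9) × 0.85 = 6413.4 / 208.80 × 0.85 ≈ 26.1 mL/min

26.1 mL/min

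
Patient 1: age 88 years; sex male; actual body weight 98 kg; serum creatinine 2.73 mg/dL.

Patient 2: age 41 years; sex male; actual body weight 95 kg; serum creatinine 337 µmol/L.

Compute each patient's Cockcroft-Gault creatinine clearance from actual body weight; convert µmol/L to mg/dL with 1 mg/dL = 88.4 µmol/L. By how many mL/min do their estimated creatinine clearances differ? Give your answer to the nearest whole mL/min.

8 mL/min

Patient 1: CrCl = (140 − 88) × 98 / (72 × 2.73) = 5096.0 / 196.56 ≈ 25.9 mL/min
Patient 2: SCr = 337 / 88.4 = 3.812 mg/dL
Patient 2: CrCl = (140 − 41) × 95 / (72 × 3.812) = 9405.0 / 274.46 ≈ 34.3 mL/min
|25.9 − 34.3| = 8.4 mL/min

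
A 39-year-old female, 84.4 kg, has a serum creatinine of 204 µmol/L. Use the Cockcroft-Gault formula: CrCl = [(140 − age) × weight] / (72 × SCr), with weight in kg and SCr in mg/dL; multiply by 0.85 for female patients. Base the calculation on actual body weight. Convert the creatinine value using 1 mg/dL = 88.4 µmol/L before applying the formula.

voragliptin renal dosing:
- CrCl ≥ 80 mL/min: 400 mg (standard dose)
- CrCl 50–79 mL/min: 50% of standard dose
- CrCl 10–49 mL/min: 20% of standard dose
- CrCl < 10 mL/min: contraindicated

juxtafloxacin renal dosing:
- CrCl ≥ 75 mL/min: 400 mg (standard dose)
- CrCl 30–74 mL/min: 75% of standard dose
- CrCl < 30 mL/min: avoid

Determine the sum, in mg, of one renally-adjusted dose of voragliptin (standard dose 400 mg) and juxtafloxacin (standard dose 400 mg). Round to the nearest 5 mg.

SCr = 204 / 88.4 = 2.308 mg/dL
CrCl = (140 − 39) × 84.4 / (72 × 2.308) × 0.85 = 8524.4 / 166.18 × 0.85 ≈ 43.6 mL/min
CrCl ≈ 44 mL/min.
voragliptin: 10–49 mL/min → 20% of 400 mg = 80 mg.
juxtafloxacin: 30–74 mL/min → 75% of 400 mg = 300 mg.
Total = 80 + 300 = 380 mg.

380 mg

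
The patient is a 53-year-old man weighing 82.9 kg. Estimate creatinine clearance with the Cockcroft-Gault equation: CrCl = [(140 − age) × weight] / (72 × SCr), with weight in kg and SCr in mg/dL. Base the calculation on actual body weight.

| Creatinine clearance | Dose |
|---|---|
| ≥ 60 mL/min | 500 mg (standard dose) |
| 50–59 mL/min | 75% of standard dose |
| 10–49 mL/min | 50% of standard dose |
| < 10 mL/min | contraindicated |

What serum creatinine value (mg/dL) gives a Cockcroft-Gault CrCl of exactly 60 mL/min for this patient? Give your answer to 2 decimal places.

1.67 mg/dL

Standard dose requires CrCl ≥ 60 mL/min.
Set (140 − 53) × 82.9 / (72 × SCr) = 60
SCr = (140 − 53) × 82.9 / (72 × 60) = 1.670 mg/dL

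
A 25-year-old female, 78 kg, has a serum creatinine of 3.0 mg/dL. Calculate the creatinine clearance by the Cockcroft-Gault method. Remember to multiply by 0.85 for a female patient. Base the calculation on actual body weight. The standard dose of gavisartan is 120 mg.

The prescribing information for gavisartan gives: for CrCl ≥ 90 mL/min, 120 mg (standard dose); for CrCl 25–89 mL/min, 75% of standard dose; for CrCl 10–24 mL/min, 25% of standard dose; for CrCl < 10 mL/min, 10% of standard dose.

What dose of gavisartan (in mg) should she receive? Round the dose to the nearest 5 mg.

90 mg

CrCl = (140 − 25) × 78 / (72 × 3) × 0.85 = 8970.0 / 216.00 × 0.85 ≈ 35.3 mL/min
CrCl ≈ 35 mL/min → bracket 25–89 mL/min.
75% of 120 mg = 90 mg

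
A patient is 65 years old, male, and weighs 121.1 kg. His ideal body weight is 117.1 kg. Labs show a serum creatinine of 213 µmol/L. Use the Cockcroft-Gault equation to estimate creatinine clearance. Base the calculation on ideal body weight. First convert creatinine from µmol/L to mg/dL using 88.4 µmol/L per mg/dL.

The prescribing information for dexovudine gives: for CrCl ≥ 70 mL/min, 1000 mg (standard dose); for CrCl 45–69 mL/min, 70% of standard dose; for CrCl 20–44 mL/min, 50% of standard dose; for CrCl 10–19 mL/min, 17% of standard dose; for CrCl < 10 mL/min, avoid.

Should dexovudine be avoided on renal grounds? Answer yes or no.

SCr = 213 / 88.4 = 2.41 mg/dL
CrCl = (140 − 65) × 117.1 / (72 × 2.41) = 8782.5 / 173.52 ≈ 50.6 mL/min
CrCl ≈ 51 mL/min, which is ≥ 10 mL/min.

no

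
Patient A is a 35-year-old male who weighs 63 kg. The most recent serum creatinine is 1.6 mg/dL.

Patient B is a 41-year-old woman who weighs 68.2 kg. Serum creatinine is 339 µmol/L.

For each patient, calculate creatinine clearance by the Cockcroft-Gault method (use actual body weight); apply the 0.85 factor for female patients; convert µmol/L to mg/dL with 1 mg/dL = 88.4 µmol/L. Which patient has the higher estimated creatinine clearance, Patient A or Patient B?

Patient A: CrCl = (140 − 35) × 63 / (72 × 1.6) = 6615.0 / 115.20 ≈ 57.4 mL/min
Patient B: SCr = 339 / 88.4 = 3.835 mg/dL
Patient B: CrCl = (140 − 41) × 68.2 / (72 × 3.835) × 0.85 = 6751.8 / 276.12 × 0.85 ≈ 20.8 mL/min
57.4 vs 20.8 mL/min → Patient A is higher.

Patient A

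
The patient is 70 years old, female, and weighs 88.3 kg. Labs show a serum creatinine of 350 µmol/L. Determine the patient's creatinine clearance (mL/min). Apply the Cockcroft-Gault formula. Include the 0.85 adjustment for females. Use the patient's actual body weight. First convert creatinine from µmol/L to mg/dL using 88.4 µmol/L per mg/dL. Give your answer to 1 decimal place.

SCr = 350 / 88.4 = 3.959 mg/dL
CrCl = (140 − 70) × 88.3 / (72 × 3.959) × 0.85 = 6181.0 / 285.05 × 0.85 ≈ 18.4 mL/min

18.4 mL/min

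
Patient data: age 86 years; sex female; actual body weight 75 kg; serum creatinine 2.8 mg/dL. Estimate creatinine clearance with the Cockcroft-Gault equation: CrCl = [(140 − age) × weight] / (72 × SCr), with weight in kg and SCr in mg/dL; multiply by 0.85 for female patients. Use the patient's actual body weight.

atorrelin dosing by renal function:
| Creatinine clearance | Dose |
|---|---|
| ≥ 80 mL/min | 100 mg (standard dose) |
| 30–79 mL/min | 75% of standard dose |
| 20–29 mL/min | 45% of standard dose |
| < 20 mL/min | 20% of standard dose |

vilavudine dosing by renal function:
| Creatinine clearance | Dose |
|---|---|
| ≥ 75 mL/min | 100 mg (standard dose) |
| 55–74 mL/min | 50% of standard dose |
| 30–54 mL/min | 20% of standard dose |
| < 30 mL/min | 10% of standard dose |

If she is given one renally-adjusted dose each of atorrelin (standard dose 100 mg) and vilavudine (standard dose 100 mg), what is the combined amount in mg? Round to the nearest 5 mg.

30 mg

CrCl = (140 − 86) × 75 / (72 × 2.8) × 0.85 = 4050.0 / 201.60 × 0.85 ≈ 17.1 mL/min
CrCl ≈ 17 mL/min.
atorrelin: < 20 mL/min → 20% of 100 mg = 20 mg.
vilavudine: < 30 mL/min → 10% of 100 mg = 10 mg.
Total = 20 + 10 = 30 mg.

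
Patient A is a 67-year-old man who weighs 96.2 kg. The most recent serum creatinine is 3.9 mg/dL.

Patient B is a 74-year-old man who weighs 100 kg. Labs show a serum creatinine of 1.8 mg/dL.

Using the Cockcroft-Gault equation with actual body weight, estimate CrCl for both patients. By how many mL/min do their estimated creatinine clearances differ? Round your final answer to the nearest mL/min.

Patient A: CrCl = (140 − 67) × 96.2 / (72 × 3.9) = 7022.6 / 280.80 ≈ 25.0 mL/min
Patient B: CrCl = (140 − 74) × 100 / (72 × 1.8) = 6600.0 / 129.60 ≈ 50.9 mL/min
|25.0 − 50.9| = 25.9 mL/min

26 mL/min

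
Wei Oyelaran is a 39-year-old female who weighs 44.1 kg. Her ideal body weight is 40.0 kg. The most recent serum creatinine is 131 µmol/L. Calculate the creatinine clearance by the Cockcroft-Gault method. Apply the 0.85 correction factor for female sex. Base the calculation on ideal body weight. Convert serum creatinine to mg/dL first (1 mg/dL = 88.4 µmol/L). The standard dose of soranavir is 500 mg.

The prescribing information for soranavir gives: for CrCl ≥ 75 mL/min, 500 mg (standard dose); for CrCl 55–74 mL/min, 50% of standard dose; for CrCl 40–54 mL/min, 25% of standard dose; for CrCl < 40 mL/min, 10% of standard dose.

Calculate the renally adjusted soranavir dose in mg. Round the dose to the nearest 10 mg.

50 mg

SCr = 131 / 88.4 = 1.482 mg/dL
CrCl = (140 − 39) × 40 / (72 × 1.482) × 0.85 = 4040.0 / 106.70 × 0.85 ≈ 32.2 mL/min
CrCl ≈ 32 mL/min → bracket < 40 mL/min.
10% of 500 mg = 50 mg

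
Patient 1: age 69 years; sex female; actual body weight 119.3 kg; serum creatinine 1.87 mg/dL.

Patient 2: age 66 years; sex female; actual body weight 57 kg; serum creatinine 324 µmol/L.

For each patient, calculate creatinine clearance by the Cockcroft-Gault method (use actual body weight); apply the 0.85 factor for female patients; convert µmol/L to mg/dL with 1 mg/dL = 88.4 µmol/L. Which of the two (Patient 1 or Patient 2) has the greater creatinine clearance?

Patient 1: CrCl = (140 − 69) × 119.3 / (72 × 1.87) × 0.85 = 8470.3 / 134.64 × 0.85 ≈ 53.5 mL/min
Patient 2: SCr = 324 / 88.4 = 3.665 mg/dL
Patient 2: CrCl = (140 − 66) × 57 / (72 × 3.665) × 0.85 = 4218.0 / 263.88 × 0.85 ≈ 13.6 mL/min
53.5 vs 13.6 mL/min → Patient 1 is higher.

Patient 1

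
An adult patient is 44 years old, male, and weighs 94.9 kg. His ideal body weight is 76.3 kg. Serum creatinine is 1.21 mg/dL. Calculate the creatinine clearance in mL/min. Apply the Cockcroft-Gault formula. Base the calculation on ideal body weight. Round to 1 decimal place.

CrCl = (140 − 44) × 76.3 / (72 × 1.21) = 7324.8 / 87.12 ≈ 84.1 mL/min

84.1 mL/min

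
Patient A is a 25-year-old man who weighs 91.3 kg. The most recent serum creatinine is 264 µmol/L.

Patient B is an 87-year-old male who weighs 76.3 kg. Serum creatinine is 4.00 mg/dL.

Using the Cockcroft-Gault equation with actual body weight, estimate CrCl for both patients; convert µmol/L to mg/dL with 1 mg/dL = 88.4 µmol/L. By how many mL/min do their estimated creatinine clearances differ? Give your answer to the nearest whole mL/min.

Patient A: SCr = 264 / 88.4 = 2.986 mg/dL
Patient A: CrCl = (140 − 25) × 91.3 / (72 × 2.986) = 10499.5 / 214.99 ≈ 48.8 mL/min
Patient B: CrCl = (140 − 87) × 76.3 / (72 × 4) = 4043.9 / 288.00 ≈ 14.0 mL/min
|48.8 − 14.0| = 34.8 mL/min

35 mL/min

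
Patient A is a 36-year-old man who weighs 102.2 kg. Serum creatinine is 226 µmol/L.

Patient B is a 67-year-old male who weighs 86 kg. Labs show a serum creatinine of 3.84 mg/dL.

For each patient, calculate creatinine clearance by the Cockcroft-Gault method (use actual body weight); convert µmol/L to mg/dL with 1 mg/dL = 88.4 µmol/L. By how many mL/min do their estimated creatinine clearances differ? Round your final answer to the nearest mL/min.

35 mL/min

Patient A: SCr = 226 / 88.4 = 2.557 mg/dL
Patient A: CrCl = (140 − 36) × 102.2 / (72 × 2.557) = 10628.8 / 184.10 ≈ 57.7 mL/min
Patient B: CrCl = (140 − 67) × 86 / (72 × 3.84) = 6278.0 / 276.48 ≈ 22.7 mL/min
|57.7 − 22.7| = 35.0 mL/min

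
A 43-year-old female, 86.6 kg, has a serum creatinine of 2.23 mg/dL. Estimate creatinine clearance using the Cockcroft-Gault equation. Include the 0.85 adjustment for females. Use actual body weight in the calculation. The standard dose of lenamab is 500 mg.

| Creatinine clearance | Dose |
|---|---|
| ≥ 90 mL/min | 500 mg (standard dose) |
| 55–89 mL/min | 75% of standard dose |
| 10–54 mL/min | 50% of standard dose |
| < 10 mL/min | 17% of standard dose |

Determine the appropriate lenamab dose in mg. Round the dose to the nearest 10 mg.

250 mg

CrCl = (140 − 43) × 86.6 / (72 × 2.23) × 0.85 = 8400.2 / 160.56 × 0.85 ≈ 44.5 mL/min
CrCl ≈ 44 mL/min → bracket 10–54 mL/min.
50% of 500 mg = 250 mg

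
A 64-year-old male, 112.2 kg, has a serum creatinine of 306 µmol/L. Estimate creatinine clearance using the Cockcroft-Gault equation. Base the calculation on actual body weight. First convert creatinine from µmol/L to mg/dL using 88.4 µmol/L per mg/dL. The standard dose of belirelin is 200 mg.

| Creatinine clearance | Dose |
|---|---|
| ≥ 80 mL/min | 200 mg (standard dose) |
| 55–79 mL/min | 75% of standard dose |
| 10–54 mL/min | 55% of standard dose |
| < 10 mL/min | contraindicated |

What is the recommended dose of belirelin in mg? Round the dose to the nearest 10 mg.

SCr = 306 / 88.4 = 3.462 mg/dL
CrCl = (140 − 64) × 112.2 / (72 × 3.462) = 8527.2 / 249.26 ≈ 34.2 mL/min
CrCl ≈ 34 mL/min → bracket 10–54 mL/min.
55% of 200 mg = 110 mg

110 mg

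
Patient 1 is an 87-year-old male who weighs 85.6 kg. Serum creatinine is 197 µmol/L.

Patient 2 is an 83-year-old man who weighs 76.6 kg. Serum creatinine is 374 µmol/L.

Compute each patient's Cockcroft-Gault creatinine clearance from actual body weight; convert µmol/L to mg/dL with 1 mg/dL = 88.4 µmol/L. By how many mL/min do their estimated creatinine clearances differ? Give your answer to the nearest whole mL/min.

Patient 1: SCr = 197 / 88.4 = 2.229 mg/dL
Patient 1: CrCl = (140 − 87) × 85.6 / (72 × 2.229) = 4536.8 / 160.49 ≈ 28.3 mL/min
Patient 2: SCr = 374 / 88.4 = 4.231 mg/dL
Patient 2: CrCl = (140 − 83) × 76.6 / (72 × 4.231) = 4366.2 / 304.63 ≈ 14.3 mL/min
|28.3 − 14.3| = 14.0 mL/min

14 mL/min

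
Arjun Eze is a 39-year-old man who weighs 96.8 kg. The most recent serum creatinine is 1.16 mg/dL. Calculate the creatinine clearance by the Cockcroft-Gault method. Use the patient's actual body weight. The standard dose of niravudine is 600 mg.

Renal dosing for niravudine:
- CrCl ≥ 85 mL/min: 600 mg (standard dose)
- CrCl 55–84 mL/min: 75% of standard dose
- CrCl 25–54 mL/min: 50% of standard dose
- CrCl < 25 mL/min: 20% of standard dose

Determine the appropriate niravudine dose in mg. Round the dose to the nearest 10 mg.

CrCl = (140 − 39) × 96.8 / (72 × 1.16) = 9776.8 / 83.52 ≈ 117.1 mL/min
CrCl ≈ 117 mL/min → bracket ≥ 85 mL/min.
100% of 600 mg = 600 mg

600 mg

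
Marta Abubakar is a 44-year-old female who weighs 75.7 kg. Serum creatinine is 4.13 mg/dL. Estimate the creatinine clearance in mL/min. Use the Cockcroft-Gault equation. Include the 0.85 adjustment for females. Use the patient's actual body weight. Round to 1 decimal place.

CrCl = (140 − 44) × 75.7 / (72 × 4.13) × 0.85 = 7267.2 / 297.36 × 0.85 ≈ 20.8 mL/min

20.8 mL/min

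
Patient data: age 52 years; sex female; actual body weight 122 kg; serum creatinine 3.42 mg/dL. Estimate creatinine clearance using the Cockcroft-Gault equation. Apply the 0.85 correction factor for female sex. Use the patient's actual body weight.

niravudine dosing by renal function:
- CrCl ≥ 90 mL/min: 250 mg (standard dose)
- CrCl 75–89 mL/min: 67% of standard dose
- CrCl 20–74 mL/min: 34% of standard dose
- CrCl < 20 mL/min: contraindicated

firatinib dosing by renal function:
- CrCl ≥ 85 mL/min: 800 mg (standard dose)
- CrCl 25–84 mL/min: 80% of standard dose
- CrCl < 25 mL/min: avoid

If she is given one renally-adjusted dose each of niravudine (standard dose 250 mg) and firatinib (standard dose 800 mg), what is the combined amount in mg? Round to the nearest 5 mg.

CrCl = (140 − 52) × 122 / (72 × 3.42) × 0.85 = 10736.0 / 246.24 × 0.85 ≈ 37.1 mL/min
CrCl ≈ 37 mL/min.
niravudine: 20–74 mL/min → 34% of 250 mg = 85 mg.
firatinib: 25–84 mL/min → 80% of 800 mg = 640 mg.
Total = 85 + 640 = 725 mg.

725 mg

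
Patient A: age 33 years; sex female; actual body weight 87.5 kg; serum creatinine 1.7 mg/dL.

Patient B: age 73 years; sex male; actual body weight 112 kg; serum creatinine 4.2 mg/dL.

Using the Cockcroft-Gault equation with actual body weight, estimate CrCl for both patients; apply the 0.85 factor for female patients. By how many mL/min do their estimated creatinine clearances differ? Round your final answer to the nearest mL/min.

40 mL/min

Patient A: CrCl = (140 − 33) × 87.5 / (72 × 1.7) × 0.85 = 9362.5 / 122.40 × 0.85 ≈ 65.0 mL/min
Patient B: CrCl = (140 − 73) × 112 / (72 × 4.2) = 7504.0 / 302.40 ≈ 24.8 mL/min
|65.0 − 24.8| = 40.2 mL/min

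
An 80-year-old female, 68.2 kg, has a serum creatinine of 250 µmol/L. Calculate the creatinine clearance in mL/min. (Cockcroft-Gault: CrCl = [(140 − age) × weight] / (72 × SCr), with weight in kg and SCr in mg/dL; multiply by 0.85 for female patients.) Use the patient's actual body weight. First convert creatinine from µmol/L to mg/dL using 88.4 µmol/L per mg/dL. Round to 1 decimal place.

17.1 mL/min

SCr = 250 / 88.4 = 2.828 mg/dL
CrCl = (140 − 80) × 68.2 / (72 × 2.828) × 0.85 = 4092.0 / 203.62 × 0.85 ≈ 17.1 mL/min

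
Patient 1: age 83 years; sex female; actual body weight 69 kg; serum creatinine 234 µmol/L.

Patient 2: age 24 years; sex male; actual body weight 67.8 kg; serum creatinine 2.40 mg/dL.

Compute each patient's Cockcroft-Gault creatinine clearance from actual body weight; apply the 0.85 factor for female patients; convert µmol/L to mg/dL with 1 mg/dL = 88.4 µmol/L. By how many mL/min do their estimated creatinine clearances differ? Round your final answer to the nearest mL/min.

Patient 1: SCr = 234 / 88.4 = 2.647 mg/dL
Patient 1: CrCl = (140 − 83) × 69 / (72 × 2.647) × 0.85 = 3933.0 / 190.58 × 0.85 ≈ 17.5 mL/min
Patient 2: CrCl = (140 − 24) × 67.8 / (72 × 2.4) = 7864.8 / 172.80 ≈ 45.5 mL/min
|17.5 − 45.5| = 28.0 mL/min

28 mL/min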